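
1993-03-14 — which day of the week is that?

January 1, 1993 is a Friday.
Jan 1, 1993 → Feb 1, 1993: 31 days (January has 31).
Feb 1, 1993 → Mar 1, 1993: 28 days (February has 28).
Mar 1, 1993 → Mar 14, 1993: 13 days.
Total: 72 days.
72 mod 7 = 2, so Friday + 2 = Sunday.

Sunday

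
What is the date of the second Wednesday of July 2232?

July 11, 2232

July 1, 2232 is a Sunday.
The first Wednesday is therefore July 4 (3 days later).
The second Wednesday is 4 + 1×7 = July 11.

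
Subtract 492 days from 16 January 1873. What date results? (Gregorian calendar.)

−366 (one year; includes Feb 29, 1872) → Jan 16, 1872 (126 left).
−16 → Dec 31, 1871 (end of Dec, 31 days; 110 left).
−31 → Nov 30, 1871 (end of Nov, 30 days; 79 left).
−30 → Oct 31, 1871 (end of Oct, 31 days; 49 left).
−31 → Sep 30, 1871 (end of Sep, 30 days; 18 left).
−18 → Sep 12, 1871.

September 12, 1871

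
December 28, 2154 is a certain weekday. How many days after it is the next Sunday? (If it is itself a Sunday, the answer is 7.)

Dec 28, 2154 is a Saturday.
From Saturday to the next Sunday is 1 day.

1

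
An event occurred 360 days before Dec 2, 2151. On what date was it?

−2 → Nov 30, 2151 (end of Nov, 30 days; 358 left).
−30 → Oct 31, 2151 (end of Oct, 31 days; 328 left).
−31 → Sep 30, 2151 (end of Sep, 30 days; 297 left).
−30 → Aug 31, 2151 (end of Aug, 31 days; 267 left).
−31 → Jul 31, 2151 (end of Jul, 31 days; 236 left).
−31 → Jun 30, 2151 (end of Jun, 30 days; 205 left).
−30 → May 31, 2151 (end of May, 31 days; 175 left).
−31 → Apr 30, 2151 (end of Apr, 30 days; 144 left).
−30 → Mar 31, 2151 (end of Mar, 31 days; 114 left).
−31 → Feb 28, 2151 (end of Feb, 28 days; 83 left).
−28 → Jan 31, 2151 (end of Jan, 31 days; 55 left).
−31 → Dec 31, 2150 (end of Dec, 31 days; 24 left).
−24 → Dec 7, 2150.

December 7, 2150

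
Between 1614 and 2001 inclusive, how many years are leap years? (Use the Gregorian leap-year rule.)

Multiples of 4 in [1614,2001]: 97.
Of those, multiples of 100: 4 (not leap unless ÷400).
Multiples of 400: 1.
Leap years = 97 − 4 + 1 = 94.

94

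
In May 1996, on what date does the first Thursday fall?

May 2, 1996

May 1, 1996 is a Wednesday.
The first Thursday is therefore May 2 (1 days later).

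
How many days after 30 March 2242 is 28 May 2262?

7364

Mar 30, 2242 → Mar 30, 2243: 365 days.
Mar 30, 2243 → Mar 30, 2244: 366 days (Feb 29, 2244 is in that span).
Mar 30, 2244 → Mar 30, 2245: 365 days.
Mar 30, 2245 → Mar 30, 2246: 365 days.
Mar 30, 2246 → Mar 30, 2247: 365 days.
Mar 30, 2247 → Mar 30, 2248: 366 days (Feb 29, 2248 is in that span).
Mar 30, 2248 → Mar 30, 2249: 365 days.
Mar 30, 2249 → Mar 30, 2250: 365 days.
Mar 30, 2250 → Mar 30, 2251: 365 days.
Mar 30, 2251 → Mar 30, 2252: 366 days (Feb 29, 2252 is in that span).
Mar 30, 2252 → Mar 30, 2253: 365 days.
Mar 30, 2253 → Mar 30, 2254: 365 days.
Mar 30, 2254 → Mar 30, 2255: 365 days.
Mar 30, 2255 → Mar 30, 2256: 366 days (Feb 29, 2256 is in that span).
Mar 30, 2256 → Mar 30, 2257: 365 days.
Mar 30, 2257 → Mar 30, 2258: 365 days.
Mar 30, 2258 → Mar 30, 2259: 365 days.
Mar 30, 2259 → Mar 30, 2260: 366 days (Feb 29, 2260 is in that span).
Mar 30, 2260 → Mar 30, 2261: 365 days.
Mar 30, 2261 → Mar 30, 2262: 365 days.
Mar 30, 2262 → Apr 30, 2262: 31 days (March has 31).
Apr 30, 2262 → May 28, 2262: 28 days.
Total: 7364 days.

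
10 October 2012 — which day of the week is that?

Wednesday

January 1, 2012 is a Sunday.
Jan 1, 2012 → Feb 1, 2012: 31 days (January has 31).
Feb 1, 2012 → Mar 1, 2012: 29 days (February has 29).
Mar 1, 2012 → Apr 1, 2012: 31 days (March has 31).
Apr 1, 2012 → May 1, 2012: 30 days (April has 30).
May 1, 2012 → Jun 1, 2012: 31 days (May has 31).
Jun 1, 2012 → Jul 1, 2012: 30 days (June has 30).
Jul 1, 2012 → Aug 1, 2012: 31 days (July has 31).
Aug 1, 2012 → Sep 1, 2012: 31 days (August has 31).
Sep 1, 2012 → Oct 1, 2012: 30 days (September has 30).
Oct 1, 2012 → Oct 10, 2012: 9 days.
Total: 283 days.
283 mod 7 = 3, so Sunday + 3 = Wednesday.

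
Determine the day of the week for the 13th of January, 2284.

Doomsday rule: the anchor day for the 2200s is Friday. For year 84: 84÷12 = 7 r 0, and 0÷4 = 0, so 7+0+0 = 7.
Friday + 7 ≡ Friday — that's 2284's doomsday.
In January the doomsday date is Jan 4 (2284 is a leap year (divisible by 4)).
Jan 13 is 9 days after Jan 4; 9 mod 7 = 2, so Friday + 2 = Sunday.

Sunday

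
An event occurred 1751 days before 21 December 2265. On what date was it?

−365 (one year) → Dec 21, 2264 (1386 left).
−366 (one year; includes Feb 29, 2264) → Dec 21, 2263 (1020 left).
−365 (one year) → Dec 21, 2262 (655 left).
−365 (one year) → Dec 21, 2261 (290 left).
−21 → Nov 30, 2261 (end of Nov, 30 days; 269 left).
−30 → Oct 31, 2261 (end of Oct, 31 days; 239 left).
−31 → Sep 30, 2261 (end of Sep, 30 days; 208 left).
−30 → Aug 31, 2261 (end of Aug, 31 days; 178 left).
−31 → Jul 31, 2261 (end of Jul, 31 days; 147 left).
−31 → Jun 30, 2261 (end of Jun, 30 days; 116 left).
−30 → May 31, 2261 (end of May, 31 days; 86 left).
−31 → Apr 30, 2261 (end of Apr, 30 days; 55 left).
−30 → Mar 31, 2261 (end of Mar, 31 days; 25 left).
−25 → Mar 6, 2261.

March 6, 2261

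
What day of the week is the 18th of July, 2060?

Sunday

Doomsday rule: the anchor day for the 2000s is Tuesday. For year 60: 60÷12 = 5 r 0, and 0÷4 = 0, so 5+0+0 = 5.
Tuesday + 5 ≡ Sunday — that's 2060's doomsday.
In July the doomsday date is Jul 11.
Jul 18 is 7 days after Jul 11; 7 mod 7 = 0, so Sunday + 0 = Sunday.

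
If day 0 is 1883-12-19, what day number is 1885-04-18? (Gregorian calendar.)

Dec 19, 1883 → Dec 19, 1884: 366 days (Feb 29, 1884 is in that span).
Dec 19, 1884 → Jan 19, 1885: 31 days (December has 31).
Jan 19, 1885 → Feb 19, 1885: 31 days (January has 31).
Feb 19, 1885 → Mar 19, 1885: 28 days (February has 28).
Mar 19, 1885 → Apr 18, 1885: 30 days.
Total: 486 days.

486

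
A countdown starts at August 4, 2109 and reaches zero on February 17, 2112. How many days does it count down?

927

Aug 4, 2109 → Aug 4, 2110: 365 days.
Aug 4, 2110 → Aug 4, 2111: 365 days.
Aug 4, 2111 → Sep 4, 2111: 31 days (August has 31).
Sep 4, 2111 → Oct 4, 2111: 30 days (September has 30).
Oct 4, 2111 → Nov 4, 2111: 31 days (October has 31).
Nov 4, 2111 → Dec 4, 2111: 30 days (November has 30).
Dec 4, 2111 → Jan 4, 2112: 31 days (December has 31).
Jan 4, 2112 → Feb 4, 2112: 31 days (January has 31).
Feb 4, 2112 → Feb 17, 2112: 13 days.
Total: 927 days.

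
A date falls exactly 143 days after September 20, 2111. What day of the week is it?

Wednesday

Sep 20, 2111 is a Sunday.
143 mod 7 = 3, so 143 days after a Sunday is Sunday + 3 = Wednesday.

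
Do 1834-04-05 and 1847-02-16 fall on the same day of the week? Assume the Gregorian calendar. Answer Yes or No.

No

From Apr 5, 1834 to Feb 16, 1847 is 4700 days.
4700 mod 7 = 3, so they are different weekdays.
(Apr 5, 1834 is a Saturday; Feb 16, 1847 is a Tuesday.)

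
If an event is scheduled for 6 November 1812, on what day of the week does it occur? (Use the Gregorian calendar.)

Friday

Doomsday rule: the anchor day for the 1800s is Friday. For year 12: 12÷12 = 1 r 0, and 0÷4 = 0, so 1+0+0 = 1.
Friday + 1 ≡ Saturday — that's 1812's doomsday.
In November the doomsday date is Nov 7.
Nov 6 is 1 day before Nov 7; 1 mod 7 = 1, so Saturday − 1 = Friday.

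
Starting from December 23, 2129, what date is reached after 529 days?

June 5, 2131

+365 (one year) → Dec 23, 2130 (164 left).
Dec has 31 days: +9 → Jan 1, 2131 (155 left).
Jan has 31 days: +31 → Feb 1, 2131 (124 left).
Feb has 28 days: +28 → Mar 1, 2131 (96 left).
Mar has 31 days: +31 → Apr 1, 2131 (65 left).
Apr has 30 days: +30 → May 1, 2131 (35 left).
May has 31 days: +31 → Jun 1, 2131 (4 left).
+4 → Jun 5, 2131.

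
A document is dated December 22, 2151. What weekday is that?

Doomsday rule: the anchor day for the 2100s is Sunday. For year 51: 51÷12 = 4 r 3, and 3÷4 = 0, so 4+3+0 = 7.
Sunday + 7 ≡ Sunday — that's 2151's doomsday.
In December the doomsday date is Dec 12.
Dec 22 is 10 days after Dec 12; 10 mod 7 = 3, so Sunday + 3 = Wednesday.

Wednesday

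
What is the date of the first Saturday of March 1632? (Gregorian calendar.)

March 6, 1632

March 1, 1632 is a Monday.
The first Saturday is therefore March 6 (5 days later).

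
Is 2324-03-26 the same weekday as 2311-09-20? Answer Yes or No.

From Sep 20, 2311 to Mar 26, 2324 is 4571 days.
4571 mod 7 = 0, so they are the same weekday.
(Sep 20, 2311 is a Wednesday; Mar 26, 2324 is a Wednesday.)

Yes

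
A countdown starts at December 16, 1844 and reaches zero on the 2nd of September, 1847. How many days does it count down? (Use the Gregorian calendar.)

990

Dec 16, 1844 → Dec 16, 1845: 365 days.
Dec 16, 1845 → Dec 16, 1846: 365 days.
Dec 16, 1846 → Jan 16, 1847: 31 days (December has 31).
Jan 16, 1847 → Feb 16, 1847: 31 days (January has 31).
Feb 16, 1847 → Mar 16, 1847: 28 days (February has 28).
Mar 16, 1847 → Apr 16, 1847: 31 days (March has 31).
Apr 16, 1847 → May 16, 1847: 30 days (April has 30).
May 16, 1847 → Jun 16, 1847: 31 days (May has 31).
Jun 16, 1847 → Jul 16, 1847: 30 days (June has 30).
Jul 16, 1847 → Aug 16, 1847: 31 days (July has 31).
Aug 16, 1847 → Sep 2, 1847: 17 days.
Total: 990 days.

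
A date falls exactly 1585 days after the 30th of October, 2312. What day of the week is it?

First find the weekday of Oct 30, 2312. Doomsday rule: the anchor day for the 2300s is Wednesday. For year 12: 12÷12 = 1 r 0, and 0÷4 = 0, so 1+0+0 = 1.
Wednesday + 1 ≡ Thursday — that's 2312's doomsday.
In October the doomsday date is Oct 10.
Oct 30 is 20 days after Oct 10; 20 mod 7 = 6, so Thursday + 6 = Wednesday.
1585 mod 7 = 3, so 1585 days after a Wednesday is Wednesday + 3 = Saturday.

Saturday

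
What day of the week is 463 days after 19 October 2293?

Oct 19, 2293 is a Thursday.
463 mod 7 = 1, so 463 days after a Thursday is Thursday + 1 = Friday.

Friday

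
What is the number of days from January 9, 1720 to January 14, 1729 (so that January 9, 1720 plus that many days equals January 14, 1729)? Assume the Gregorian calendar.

3293

Jan 9, 1720 → Jan 9, 1721: 366 days (Feb 29, 1720 is in that span).
Jan 9, 1721 → Jan 9, 1722: 365 days.
Jan 9, 1722 → Jan 9, 1723: 365 days.
Jan 9, 1723 → Jan 9, 1724: 365 days.
Jan 9, 1724 → Jan 9, 1725: 366 days (Feb 29, 1724 is in that span).
Jan 9, 1725 → Jan 9, 1726: 365 days.
Jan 9, 1726 → Jan 9, 1727: 365 days.
Jan 9, 1727 → Jan 9, 1728: 365 days.
Jan 9, 1728 → Feb 9, 1728: 31 days (January has 31).
Feb 9, 1728 → Mar 9, 1728: 29 days (February has 29).
Mar 9, 1728 → Apr 9, 1728: 31 days (March has 31).
Apr 9, 1728 → May 9, 1728: 30 days (April has 30).
May 9, 1728 → Jun 9, 1728: 31 days (May has 31).
Jun 9, 1728 → Jul 9, 1728: 30 days (June has 30).
Jul 9, 1728 → Aug 9, 1728: 31 days (July has 31).
Aug 9, 1728 → Sep 9, 1728: 31 days (August has 31).
Sep 9, 1728 → Oct 9, 1728: 30 days (September has 30).
Oct 9, 1728 → Nov 9, 1728: 31 days (October has 31).
Nov 9, 1728 → Dec 9, 1728: 30 days (November has 30).
Dec 9, 1728 → Jan 9, 1729: 31 days (December has 31).
Jan 9, 1729 → Jan 14, 1729: 5 days.
Total: 3293 days.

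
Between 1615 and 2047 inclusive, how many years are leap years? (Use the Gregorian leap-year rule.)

Multiples of 4 in [1615,2047]: 108.
Of those, multiples of 100: 4 (not leap unless ÷400).
Multiples of 400: 1.
Leap years = 108 − 4 + 1 = 105.

105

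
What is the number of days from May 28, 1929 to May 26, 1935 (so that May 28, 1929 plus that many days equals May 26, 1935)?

2189

May 28, 1929 → May 28, 1930: 365 days.
May 28, 1930 → May 28, 1931: 365 days.
May 28, 1931 → May 28, 1932: 366 days (Feb 29, 1932 is in that span).
May 28, 1932 → May 28, 1933: 365 days.
May 28, 1933 → May 28, 1934: 365 days.
May 28, 1934 → Jun 28, 1934: 31 days (May has 31).
Jun 28, 1934 → Jul 28, 1934: 30 days (June has 30).
Jul 28, 1934 → Aug 28, 1934: 31 days (July has 31).
Aug 28, 1934 → Sep 28, 1934: 31 days (August has 31).
Sep 28, 1934 → Oct 28, 1934: 30 days (September has 30).
Oct 28, 1934 → Nov 28, 1934: 31 days (October has 31).
Nov 28, 1934 → Dec 28, 1934: 30 days (November has 30).
Dec 28, 1934 → Jan 28, 1935: 31 days (December has 31).
Jan 28, 1935 → Feb 28, 1935: 31 days (January has 31).
Feb 28, 1935 → Mar 28, 1935: 28 days (February has 28).
Mar 28, 1935 → Apr 28, 1935: 31 days (March has 31).
Apr 28, 1935 → May 26, 1935: 28 days.
Total: 2189 days.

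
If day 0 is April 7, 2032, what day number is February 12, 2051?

6885

Apr 7, 2032 → Apr 7, 2033: 365 days.
Apr 7, 2033 → Apr 7, 2034: 365 days.
Apr 7, 2034 → Apr 7, 2035: 365 days.
Apr 7, 2035 → Apr 7, 2036: 366 days (Feb 29, 2036 is in that span).
Apr 7, 2036 → Apr 7, 2037: 365 days.
Apr 7, 2037 → Apr 7, 2038: 365 days.
Apr 7, 2038 → Apr 7, 2039: 365 days.
Apr 7, 2039 → Apr 7, 2040: 366 days (Feb 29, 2040 is in that span).
Apr 7, 2040 → Apr 7, 2041: 365 days.
Apr 7, 2041 → Apr 7, 2042: 365 days.
Apr 7, 2042 → Apr 7, 2043: 365 days.
Apr 7, 2043 → Apr 7, 2044: 366 days (Feb 29, 2044 is in that span).
Apr 7, 2044 → Apr 7, 2045: 365 days.
Apr 7, 2045 → Apr 7, 2046: 365 days.
Apr 7, 2046 → Apr 7, 2047: 365 days.
Apr 7, 2047 → Apr 7, 2048: 366 days (Feb 29, 2048 is in that span).
Apr 7, 2048 → Apr 7, 2049: 365 days.
Apr 7, 2049 → Apr 7, 2050: 365 days.
Apr 7, 2050 → May 7, 2050: 30 days (April has 30).
May 7, 2050 → Jun 7, 2050: 31 days (May has 31).
Jun 7, 2050 → Jul 7, 2050: 30 days (June has 30).
Jul 7, 2050 → Aug 7, 2050: 31 days (July has 31).
Aug 7, 2050 → Sep 7, 2050: 31 days (August has 31).
Sep 7, 2050 → Oct 7, 2050: 30 days (September has 30).
Oct 7, 2050 → Nov 7, 2050: 31 days (October has 31).
Nov 7, 2050 → Dec 7, 2050: 30 days (November has 30).
Dec 7, 2050 → Jan 7, 2051: 31 days (December has 31).
Jan 7, 2051 → Feb 7, 2051: 31 days (January has 31).
Feb 7, 2051 → Feb 12, 2051: 5 days.
Total: 6885 days.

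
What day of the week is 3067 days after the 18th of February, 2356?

Sunday

First find the weekday of Feb 18, 2356. Doomsday rule: the anchor day for the 2300s is Wednesday. For year 56: 56÷12 = 4 r 8, and 8÷4 = 2, so 4+8+2 = 14.
Wednesday + 14 ≡ Wednesday — that's 2356's doomsday.
In February the doomsday date is Feb 29 (2356 is a leap year (divisible by 4)).
Feb 18 is 11 days before Feb 29; 11 mod 7 = 4, so Wednesday − 4 = Saturday.
3067 mod 7 = 1, so 3067 days after a Saturday is Saturday + 1 = Sunday.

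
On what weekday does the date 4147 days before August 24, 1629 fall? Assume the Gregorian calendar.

Tuesday

Aug 24, 1629 is a Friday.
4147 mod 7 = 3, so 4147 days before a Friday is Friday − 3 = Tuesday.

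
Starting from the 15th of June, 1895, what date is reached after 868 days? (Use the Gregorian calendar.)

+366 (one year; includes Feb 29, 1896) → Jun 15, 1896 (502 left).
+365 (one year) → Jun 15, 1897 (137 left).
Jun has 30 days: +16 → Jul 1, 1897 (121 left).
Jul has 31 days: +31 → Aug 1, 1897 (90 left).
Aug has 31 days: +31 → Sep 1, 1897 (59 left).
Sep has 30 days: +30 → Oct 1, 1897 (29 left).
+29 → Oct 30, 1897.

October 30, 1897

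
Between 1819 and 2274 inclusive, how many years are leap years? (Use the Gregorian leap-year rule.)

Multiples of 4 in [1819,2274]: 114.
Of those, multiples of 100: 4 (not leap unless ÷400).
Multiples of 400: 1.
Leap years = 114 − 4 + 1 = 111.

111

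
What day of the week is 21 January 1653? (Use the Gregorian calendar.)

Doomsday rule: the anchor day for the 1600s is Tuesday. For year 53: 53÷12 = 4 r 5, and 5÷4 = 1, so 4+5+1 = 10.
Tuesday + 10 ≡ Friday — that's 1653's doomsday.
In January the doomsday date is Jan 3 (1653 is not a leap year).
Jan 21 is 18 days after Jan 3; 18 mod 7 = 4, so Friday + 4 = Tuesday.

Tuesday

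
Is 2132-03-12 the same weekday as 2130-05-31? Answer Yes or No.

Yes

From May 31, 2130 to Mar 12, 2132 is 651 days.
651 mod 7 = 0, so they are the same weekday.
(May 31, 2130 is a Wednesday; Mar 12, 2132 is a Wednesday.)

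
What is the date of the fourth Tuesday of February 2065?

February 1, 2065 is a Sunday.
The first Tuesday is therefore February 3 (2 days later).
The fourth Tuesday is 3 + 3×7 = February 24.

February 24, 2065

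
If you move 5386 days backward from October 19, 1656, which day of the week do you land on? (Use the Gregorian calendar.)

First find the weekday of Oct 19, 1656. Doomsday rule: the anchor day for the 1600s is Tuesday. For year 56: 56÷12 = 4 r 8, and 8÷4 = 2, so 4+8+2 = 14.
Tuesday + 14 ≡ Tuesday — that's 1656's doomsday.
In October the doomsday date is Oct 10.
Oct 19 is 9 days after Oct 10; 9 mod 7 = 2, so Tuesday + 2 = Thursday.
5386 mod 7 = 3, so 5386 days before a Thursday is Thursday − 3 = Monday.

Monday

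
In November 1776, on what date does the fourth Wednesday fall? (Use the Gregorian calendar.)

November 1, 1776 is a Friday.
The first Wednesday is therefore November 6 (5 days later).
The fourth Wednesday is 6 + 3×7 = November 27.

November 27, 1776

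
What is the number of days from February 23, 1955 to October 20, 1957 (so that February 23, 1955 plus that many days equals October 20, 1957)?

Feb 23, 1955 → Feb 23, 1956: 365 days.
Feb 23, 1956 → Feb 23, 1957: 366 days (Feb 29, 1956 is in that span).
Feb 23, 1957 → Mar 23, 1957: 28 days (February has 28).
Mar 23, 1957 → Apr 23, 1957: 31 days (March has 31).
Apr 23, 1957 → May 23, 1957: 30 days (April has 30).
May 23, 1957 → Jun 23, 1957: 31 days (May has 31).
Jun 23, 1957 → Jul 23, 1957: 30 days (June has 30).
Jul 23, 1957 → Aug 23, 1957: 31 days (July has 31).
Aug 23, 1957 → Sep 23, 1957: 31 days (August has 31).
Sep 23, 1957 → Oct 20, 1957: 27 days.
Total: 970 days.

970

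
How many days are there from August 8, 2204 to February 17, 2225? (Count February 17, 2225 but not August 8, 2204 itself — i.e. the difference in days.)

Aug 8, 2204 → Aug 8, 2205: 365 days.
Aug 8, 2205 → Aug 8, 2206: 365 days.
Aug 8, 2206 → Aug 8, 2207: 365 days.
Aug 8, 2207 → Aug 8, 2208: 366 days (Feb 29, 2208 is in that span).
Aug 8, 2208 → Aug 8, 2209: 365 days.
Aug 8, 2209 → Aug 8, 2210: 365 days.
Aug 8, 2210 → Aug 8, 2211: 365 days.
Aug 8, 2211 → Aug 8, 2212: 366 days (Feb 29, 2212 is in that span).
Aug 8, 2212 → Aug 8, 2213: 365 days.
Aug 8, 2213 → Aug 8, 2214: 365 days.
Aug 8, 2214 → Aug 8, 2215: 365 days.
Aug 8, 2215 → Aug 8, 2216: 366 days (Feb 29, 2216 is in that span).
Aug 8, 2216 → Aug 8, 2217: 365 days.
Aug 8, 2217 → Aug 8, 2218: 365 days.
Aug 8, 2218 → Aug 8, 2219: 365 days.
Aug 8, 2219 → Aug 8, 2220: 366 days (Feb 29, 2220 is in that span).
Aug 8, 2220 → Aug 8, 2221: 365 days.
Aug 8, 2221 → Aug 8, 2222: 365 days.
Aug 8, 2222 → Aug 8, 2223: 365 days.
Aug 8, 2223 → Aug 8, 2224: 366 days (Feb 29, 2224 is in that span).
Aug 8, 2224 → Sep 8, 2224: 31 days (August has 31).
Sep 8, 2224 → Oct 8, 2224: 30 days (September has 30).
Oct 8, 2224 → Nov 8, 2224: 31 days (October has 31).
Nov 8, 2224 → Dec 8, 2224: 30 days (November has 30).
Dec 8, 2224 → Jan 8, 2225: 31 days (December has 31).
Jan 8, 2225 → Feb 8, 2225: 31 days (January has 31).
Feb 8, 2225 → Feb 17, 2225: 9 days.
Total: 7498 days.

7498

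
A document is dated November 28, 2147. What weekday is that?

Doomsday rule: the anchor day for the 2100s is Sunday. For year 47: 47÷12 = 3 r 11, and 11÷4 = 2, so 3+11+2 = 16.
Sunday + 16 ≡ Tuesday — that's 2147's doomsday.
In November the doomsday date is Nov 7.
Nov 28 is 21 days after Nov 7; 21 mod 7 = 0, so Tuesday + 0 = Tuesday.

Tuesday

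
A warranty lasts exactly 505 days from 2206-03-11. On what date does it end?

+365 (one year) → Mar 11, 2207 (140 left).
Mar has 31 days: +21 → Apr 1, 2207 (119 left).
Apr has 30 days: +30 → May 1, 2207 (89 left).
May has 31 days: +31 → Jun 1, 2207 (58 left).
Jun has 30 days: +30 → Jul 1, 2207 (28 left).
+28 → Jul 29, 2207.

July 29, 2207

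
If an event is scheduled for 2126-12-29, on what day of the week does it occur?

Sunday

Doomsday rule: the anchor day for the 2100s is Sunday. For year 26: 26÷12 = 2 r 2, and 2÷4 = 0, so 2+2+0 = 4.
Sunday + 4 ≡ Thursday — that's 2126's doomsday.
In December the doomsday date is Dec 12.
Dec 29 is 17 days after Dec 12; 17 mod 7 = 3, so Thursday + 3 = Sunday.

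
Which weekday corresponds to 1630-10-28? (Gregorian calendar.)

Doomsday rule: the anchor day for the 1600s is Tuesday. For year 30: 30÷12 = 2 r 6, and 6÷4 = 1, so 2+6+1 = 9.
Tuesday + 9 ≡ Thursday — that's 1630's doomsday.
In October the doomsday date is Oct 10.
Oct 28 is 18 days after Oct 10; 18 mod 7 = 4, so Thursday + 4 = Monday.

Monday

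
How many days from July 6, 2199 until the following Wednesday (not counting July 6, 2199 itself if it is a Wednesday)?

4

Jul 6, 2199 is a Saturday.
From Saturday to the next Wednesday is 4 days.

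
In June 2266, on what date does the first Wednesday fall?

June 6, 2266

June 1, 2266 is a Friday.
The first Wednesday is therefore June 6 (5 days later).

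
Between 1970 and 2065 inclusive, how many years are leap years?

24

Multiples of 4 in [1970,2065]: 24.
Of those, multiples of 100: 1 (not leap unless ÷400).
Multiples of 400: 1.
Leap years = 24 − 1 + 1 = 24.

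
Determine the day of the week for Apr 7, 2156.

Wednesday

January 1, 2156 is a Thursday.
Jan 1, 2156 → Feb 1, 2156: 31 days (January has 31).
Feb 1, 2156 → Mar 1, 2156: 29 days (February has 29).
Mar 1, 2156 → Apr 1, 2156: 31 days (March has 31).
Apr 1, 2156 → Apr 7, 2156: 6 days.
Total: 97 days.
97 mod 7 = 6, so Thursday + 6 = Wednesday.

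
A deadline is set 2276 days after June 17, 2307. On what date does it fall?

+366 (one year; includes Feb 29, 2308) → Jun 17, 2308 (1910 left).
+365 (one year) → Jun 17, 2309 (1545 left).
+365 (one year) → Jun 17, 2310 (1180 left).
+365 (one year) → Jun 17, 2311 (815 left).
+366 (one year; includes Feb 29, 2312) → Jun 17, 2312 (449 left).
+365 (one year) → Jun 17, 2313 (84 left).
Jun has 30 days: +14 → Jul 1, 2313 (70 left).
Jul has 31 days: +31 → Aug 1, 2313 (39 left).
Aug has 31 days: +31 → Sep 1, 2313 (8 left).
+8 → Sep 9, 2313.

September 9, 2313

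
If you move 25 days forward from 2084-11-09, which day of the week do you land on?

Nov 9, 2084 is a Thursday.
25 mod 7 = 4, so 25 days after a Thursday is Thursday + 4 = Monday.

Monday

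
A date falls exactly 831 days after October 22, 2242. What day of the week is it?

First find the weekday of Oct 22, 2242. Doomsday rule: the anchor day for the 2200s is Friday. For year 42: 42÷12 = 3 r 6, and 6÷4 = 1, so 3+6+1 = 10.
Friday + 10 ≡ Monday — that's 2242's doomsday.
In October the doomsday date is Oct 10.
Oct 22 is 12 days after Oct 10; 12 mod 7 = 5, so Monday + 5 = Saturday.
831 mod 7 = 5, so 831 days after a Saturday is Saturday + 5 = Thursday.

Thursday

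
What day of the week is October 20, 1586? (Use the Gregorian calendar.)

Monday

Doomsday rule: the anchor day for the 1500s is Wednesday. For year 86: 86÷12 = 7 r 2, and 2÷4 = 0, so 7+2+0 = 9.
Wednesday + 9 ≡ Friday — that's 1586's doomsday.
In October the doomsday date is Oct 10.
Oct 20 is 10 days after Oct 10; 10 mod 7 = 3, so Friday + 3 = Monday.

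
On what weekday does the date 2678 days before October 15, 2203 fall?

Tuesday

First find the weekday of Oct 15, 2203. Doomsday rule: the anchor day for the 2200s is Friday. For year 03: 3÷12 = 0 r 3, and 3÷4 = 0, so 0+3+0 = 3.
Friday + 3 ≡ Monday — that's 2203's doomsday.
In October the doomsday date is Oct 10.
Oct 15 is 5 days after Oct 10; 5 mod 7 = 5, so Monday + 5 = Saturday.
2678 mod 7 = 4, so 2678 days before a Saturday is Saturday − 4 = Tuesday.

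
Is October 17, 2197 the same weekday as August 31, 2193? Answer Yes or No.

No

From Aug 31, 2193 to Oct 17, 2197 is 1508 days.
1508 mod 7 = 3, so they are different weekdays.
(Aug 31, 2193 is a Saturday; Oct 17, 2197 is a Tuesday.)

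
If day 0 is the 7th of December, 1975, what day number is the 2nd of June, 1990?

5291

Dec 7, 1975 → Dec 7, 1976: 366 days (Feb 29, 1976 is in that span).
Dec 7, 1976 → Dec 7, 1977: 365 days.
Dec 7, 1977 → Dec 7, 1978: 365 days.
Dec 7, 1978 → Dec 7, 1979: 365 days.
Dec 7, 1979 → Dec 7, 1980: 366 days (Feb 29, 1980 is in that span).
Dec 7, 1980 → Dec 7, 1981: 365 days.
Dec 7, 1981 → Dec 7, 1982: 365 days.
Dec 7, 1982 → Dec 7, 1983: 365 days.
Dec 7, 1983 → Dec 7, 1984: 366 days (Feb 29, 1984 is in that span).
Dec 7, 1984 → Dec 7, 1985: 365 days.
Dec 7, 1985 → Dec 7, 1986: 365 days.
Dec 7, 1986 → Dec 7, 1987: 365 days.
Dec 7, 1987 → Dec 7, 1988: 366 days (Feb 29, 1988 is in that span).
Dec 7, 1988 → Dec 7, 1989: 365 days.
Dec 7, 1989 → Jan 7, 1990: 31 days (December has 31).
Jan 7, 1990 → Feb 7, 1990: 31 days (January has 31).
Feb 7, 1990 → Mar 7, 1990: 28 days (February has 28).
Mar 7, 1990 → Apr 7, 1990: 31 days (March has 31).
Apr 7, 1990 → May 7, 1990: 30 days (April has 30).
May 7, 1990 → Jun 2, 1990: 26 days.
Total: 5291 days.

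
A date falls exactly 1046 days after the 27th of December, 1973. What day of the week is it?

First find the weekday of Dec 27, 1973. Doomsday rule: the anchor day for the 1900s is Wednesday. For year 73: 73÷12 = 6 r 1, and 1÷4 = 0, so 6+1+0 = 7.
Wednesday + 7 ≡ Wednesday — that's 1973's doomsday.
In December the doomsday date is Dec 12.
Dec 27 is 15 days after Dec 12; 15 mod 7 = 1, so Wednesday + 1 = Thursday.
1046 mod 7 = 3, so 1046 days after a Thursday is Thursday + 3 = Sunday.

Sunday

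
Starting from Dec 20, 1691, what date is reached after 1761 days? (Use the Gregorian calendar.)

+366 (one year; includes Feb 29, 1692) → Dec 20, 1692 (1395 left).
+365 (one year) → Dec 20, 1693 (1030 left).
+365 (one year) → Dec 20, 1694 (665 left).
+365 (one year) → Dec 20, 1695 (300 left).
Dec has 31 days: +12 → Jan 1, 1696 (288 left).
Jan has 31 days: +31 → Feb 1, 1696 (257 left).
Feb has 29 days: +29 → Mar 1, 1696 (228 left).
Mar has 31 days: +31 → Apr 1, 1696 (197 left).
Apr has 30 days: +30 → May 1, 1696 (167 left).
May has 31 days: +31 → Jun 1, 1696 (136 left).
Jun has 30 days: +30 → Jul 1, 1696 (106 left).
Jul has 31 days: +31 → Aug 1, 1696 (75 left).
Aug has 31 days: +31 → Sep 1, 1696 (44 left).
Sep has 30 days: +30 → Oct 1, 1696 (14 left).
+14 → Oct 15, 1696.

October 15, 1696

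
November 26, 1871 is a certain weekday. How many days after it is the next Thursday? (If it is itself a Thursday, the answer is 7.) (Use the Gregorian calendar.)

Nov 26, 1871 is a Sunday.
From Sunday to the next Thursday is 4 days.

4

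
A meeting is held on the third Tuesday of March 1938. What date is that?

March 15, 1938

March 1, 1938 is a Tuesday.
The first Tuesday is therefore March 1 (same day).
The third Tuesday is 1 + 2×7 = March 15.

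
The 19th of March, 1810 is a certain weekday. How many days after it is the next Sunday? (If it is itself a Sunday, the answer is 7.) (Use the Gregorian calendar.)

6

Mar 19, 1810 is a Monday.
From Monday to the next Sunday is 6 days.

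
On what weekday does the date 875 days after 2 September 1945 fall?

Sunday

First find the weekday of Sep 2, 1945. Doomsday rule: the anchor day for the 1900s is Wednesday. For year 45: 45÷12 = 3 r 9, and 9÷4 = 2, so 3+9+2 = 14.
Wednesday + 14 ≡ Wednesday — that's 1945's doomsday.
In September the doomsday date is Sep 5.
Sep 2 is 3 days before Sep 5; 3 mod 7 = 3, so Wednesday − 3 = Sunday.
875 mod 7 = 0, so 875 days after a Sunday is Sunday + 0 = Sunday.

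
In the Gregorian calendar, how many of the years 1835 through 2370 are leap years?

Multiples of 4 in [1835,2370]: 134.
Of those, multiples of 100: 5 (not leap unless ÷400).
Multiples of 400: 1.
Leap years = 134 − 5 + 1 = 130.

130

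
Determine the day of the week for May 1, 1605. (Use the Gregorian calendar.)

Sunday

Doomsday rule: the anchor day for the 1600s is Tuesday. For year 05: 5÷12 = 0 r 5, and 5÷4 = 1, so 0+5+1 = 6.
Tuesday + 6 ≡ Monday — that's 1605's doomsday.
In May the doomsday date is May 9.
May 1 is 8 days before May 9; 8 mod 7 = 1, so Monday − 1 = Sunday.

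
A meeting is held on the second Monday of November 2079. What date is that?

November 1, 2079 is a Wednesday.
The first Monday is therefore November 6 (5 days later).
The second Monday is 6 + 1×7 = November 13.

November 13, 2079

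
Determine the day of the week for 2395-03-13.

Doomsday rule: the anchor day for the 2300s is Wednesday. For year 95: 95÷12 = 7 r 11, and 11÷4 = 2, so 7+11+2 = 20.
Wednesday + 20 ≡ Tuesday — that's 2395's doomsday.
In March the doomsday date is Mar 14.
Mar 13 is 1 day before Mar 14; 1 mod 7 = 1, so Tuesday − 1 = Monday.

Monday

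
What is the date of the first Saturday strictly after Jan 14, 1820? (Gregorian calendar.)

January 15, 1820

Jan 14, 1820 is a Friday.
From Friday to the next Saturday is 1 day.
Jan 14, 1820 + 1 = Jan 15, 1820.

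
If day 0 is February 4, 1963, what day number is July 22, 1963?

168

Feb 4, 1963 → Mar 4, 1963: 28 days (February has 28).
Mar 4, 1963 → Apr 4, 1963: 31 days (March has 31).
Apr 4, 1963 → May 4, 1963: 30 days (April has 30).
May 4, 1963 → Jun 4, 1963: 31 days (May has 31).
Jun 4, 1963 → Jul 4, 1963: 30 days (June has 30).
Jul 4, 1963 → Jul 22, 1963: 18 days.
Total: 168 days.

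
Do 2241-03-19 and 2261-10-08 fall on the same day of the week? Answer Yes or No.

No

From Mar 19, 2241 to Oct 8, 2261 is 7508 days.
7508 mod 7 = 4, so they are different weekdays.
(Mar 19, 2241 is a Friday; Oct 8, 2261 is a Tuesday.)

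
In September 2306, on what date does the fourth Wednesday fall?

September 26, 2306

September 1, 2306 is a Saturday.
The first Wednesday is therefore September 5 (4 days later).
The fourth Wednesday is 5 + 3×7 = September 26.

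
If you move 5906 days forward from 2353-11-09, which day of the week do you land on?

First find the weekday of Nov 9, 2353. Doomsday rule: the anchor day for the 2300s is Wednesday. For year 53: 53÷12 = 4 r 5, and 5÷4 = 1, so 4+5+1 = 10.
Wednesday + 10 ≡ Saturday — that's 2353's doomsday.
In November the doomsday date is Nov 7.
Nov 9 is 2 days after Nov 7; 2 mod 7 = 2, so Saturday + 2 = Monday.
5906 mod 7 = 5, so 5906 days after a Monday is Monday + 5 = Saturday.

Saturday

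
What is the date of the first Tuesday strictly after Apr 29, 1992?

May 5, 1992

Apr 29, 1992 is a Wednesday.
From Wednesday to the next Tuesday is 6 days.
Apr 29, 1992 + 6 = May 5, 1992.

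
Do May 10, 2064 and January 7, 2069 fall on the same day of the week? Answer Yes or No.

No

From May 10, 2064 to Jan 7, 2069 is 1703 days.
1703 mod 7 = 2, so they are different weekdays.
(May 10, 2064 is a Saturday; Jan 7, 2069 is a Monday.)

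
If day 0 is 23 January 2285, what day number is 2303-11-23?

6877

Jan 23, 2285 → Jan 23, 2286: 365 days.
Jan 23, 2286 → Jan 23, 2287: 365 days.
Jan 23, 2287 → Jan 23, 2288: 365 days.
Jan 23, 2288 → Jan 23, 2289: 366 days (Feb 29, 2288 is in that span).
Jan 23, 2289 → Jan 23, 2290: 365 days.
Jan 23, 2290 → Jan 23, 2291: 365 days.
Jan 23, 2291 → Jan 23, 2292: 365 days.
Jan 23, 2292 → Jan 23, 2293: 366 days (Feb 29, 2292 is in that span).
Jan 23, 2293 → Jan 23, 2294: 365 days.
Jan 23, 2294 → Jan 23, 2295: 365 days.
Jan 23, 2295 → Jan 23, 2296: 365 days.
Jan 23, 2296 → Jan 23, 2297: 366 days (Feb 29, 2296 is in that span).
Jan 23, 2297 → Jan 23, 2298: 365 days.
Jan 23, 2298 → Jan 23, 2299: 365 days.
Jan 23, 2299 → Jan 23, 2300: 365 days.
Jan 23, 2300 → Jan 23, 2301: 365 days.
Jan 23, 2301 → Jan 23, 2302: 365 days.
Jan 23, 2302 → Jan 23, 2303: 365 days.
Jan 23, 2303 → Feb 23, 2303: 31 days (January has 31).
Feb 23, 2303 → Mar 23, 2303: 28 days (February has 28).
Mar 23, 2303 → Apr 23, 2303: 31 days (March has 31).
Apr 23, 2303 → May 23, 2303: 30 days (April has 30).
May 23, 2303 → Jun 23, 2303: 31 days (May has 31).
Jun 23, 2303 → Jul 23, 2303: 30 days (June has 30).
Jul 23, 2303 → Aug 23, 2303: 31 days (July has 31).
Aug 23, 2303 → Sep 23, 2303: 31 days (August has 31).
Sep 23, 2303 → Oct 23, 2303: 30 days (September has 30).
Oct 23, 2303 → Nov 23, 2303: 31 days.
Total: 6877 days.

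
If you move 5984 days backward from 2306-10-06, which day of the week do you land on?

Sunday

First find the weekday of Oct 6, 2306. Doomsday rule: the anchor day for the 2300s is Wednesday. For year 06: 6÷12 = 0 r 6, and 6÷4 = 1, so 0+6+1 = 7.
Wednesday + 7 ≡ Wednesday — that's 2306's doomsday.
In October the doomsday date is Oct 10.
Oct 6 is 4 days before Oct 10; 4 mod 7 = 4, so Wednesday − 4 = Saturday.
5984 mod 7 = 6, so 5984 days before a Saturday is Saturday − 6 = Sunday.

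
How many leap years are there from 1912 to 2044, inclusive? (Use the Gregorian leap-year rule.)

Multiples of 4 in [1912,2044]: 34.
Of those, multiples of 100: 1 (not leap unless ÷400).
Multiples of 400: 1.
Leap years = 34 − 1 + 1 = 34.

34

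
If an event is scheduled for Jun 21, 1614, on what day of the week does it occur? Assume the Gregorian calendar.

Doomsday rule: the anchor day for the 1600s is Tuesday. For year 14: 14÷12 = 1 r 2, and 2÷4 = 0, so 1+2+0 = 3.
Tuesday + 3 ≡ Friday — that's 1614's doomsday.
In June the doomsday date is Jun 6.
Jun 21 is 15 days after Jun 6; 15 mod 7 = 1, so Friday + 1 = Saturday.

Saturday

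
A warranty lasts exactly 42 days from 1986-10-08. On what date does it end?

November 19, 1986

Oct has 31 days: +24 → Nov 1, 1986 (18 left).
+18 → Nov 19, 1986.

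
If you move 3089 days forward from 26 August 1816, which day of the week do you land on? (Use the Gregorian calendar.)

Wednesday

First find the weekday of Aug 26, 1816. Doomsday rule: the anchor day for the 1800s is Friday. For year 16: 16÷12 = 1 r 4, and 4÷4 = 1, so 1+4+1 = 6.
Friday + 6 ≡ Thursday — that's 1816's doomsday.
In August the doomsday date is Aug 8.
Aug 26 is 18 days after Aug 8; 18 mod 7 = 4, so Thursday + 4 = Monday.
3089 mod 7 = 2, so 3089 days after a Monday is Monday + 2 = Wednesday.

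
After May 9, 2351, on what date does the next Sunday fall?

May 13, 2351

May 9, 2351 is a Wednesday.
From Wednesday to the next Sunday is 4 days.
May 9, 2351 + 4 = May 13, 2351.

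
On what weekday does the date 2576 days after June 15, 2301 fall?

First find the weekday of Jun 15, 2301. Doomsday rule: the anchor day for the 2300s is Wednesday. For year 01: 1÷12 = 0 r 1, and 1÷4 = 0, so 0+1+0 = 1.
Wednesday + 1 ≡ Thursday — that's 2301's doomsday.
In June the doomsday date is Jun 6.
Jun 15 is 9 days after Jun 6; 9 mod 7 = 2, so Thursday + 2 = Saturday.
2576 mod 7 = 0, so 2576 days after a Saturday is Saturday + 0 = Saturday.

Saturday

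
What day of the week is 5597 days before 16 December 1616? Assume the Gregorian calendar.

Monday

First find the weekday of Dec 16, 1616. Doomsday rule: the anchor day for the 1600s is Tuesday. For year 16: 16÷12 = 1 r 4, and 4÷4 = 1, so 1+4+1 = 6.
Tuesday + 6 ≡ Monday — that's 1616's doomsday.
In December the doomsday date is Dec 12.
Dec 16 is 4 days after Dec 12; 4 mod 7 = 4, so Monday + 4 = Friday.
5597 mod 7 = 4, so 5597 days before a Friday is Friday − 4 = Monday.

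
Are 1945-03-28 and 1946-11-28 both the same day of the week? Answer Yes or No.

From Mar 28, 1945 to Nov 28, 1946 is 610 days.
610 mod 7 = 1, so they are different weekdays.
(Mar 28, 1945 is a Wednesday; Nov 28, 1946 is a Thursday.)

No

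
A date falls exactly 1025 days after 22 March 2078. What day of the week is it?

Mar 22, 2078 is a Tuesday.
1025 mod 7 = 3, so 1025 days after a Tuesday is Tuesday + 3 = Friday.

Friday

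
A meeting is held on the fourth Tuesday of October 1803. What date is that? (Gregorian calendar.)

October 1, 1803 is a Saturday.
The first Tuesday is therefore October 4 (3 days later).
The fourth Tuesday is 4 + 3×7 = October 25.

October 25, 1803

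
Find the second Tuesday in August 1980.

August 12, 1980

August 1, 1980 is a Friday.
The first Tuesday is therefore August 5 (4 days later).
The second Tuesday is 5 + 1×7 = August 12.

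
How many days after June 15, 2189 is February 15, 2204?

Jun 15, 2189 → Jun 15, 2190: 365 days.
Jun 15, 2190 → Jun 15, 2191: 365 days.
Jun 15, 2191 → Jun 15, 2192: 366 days (Feb 29, 2192 is in that span).
Jun 15, 2192 → Jun 15, 2193: 365 days.
Jun 15, 2193 → Jun 15, 2194: 365 days.
Jun 15, 2194 → Jun 15, 2195: 365 days.
Jun 15, 2195 → Jun 15, 2196: 366 days (Feb 29, 2196 is in that span).
Jun 15, 2196 → Jun 15, 2197: 365 days.
Jun 15, 2197 → Jun 15, 2198: 365 days.
Jun 15, 2198 → Jun 15, 2199: 365 days.
Jun 15, 2199 → Jun 15, 2200: 365 days.
Jun 15, 2200 → Jun 15, 2201: 365 days.
Jun 15, 2201 → Jun 15, 2202: 365 days.
Jun 15, 2202 → Jun 15, 2203: 365 days.
Jun 15, 2203 → Jul 15, 2203: 30 days (June has 30).
Jul 15, 2203 → Aug 15, 2203: 31 days (July has 31).
Aug 15, 2203 → Sep 15, 2203: 31 days (August has 31).
Sep 15, 2203 → Oct 15, 2203: 30 days (September has 30).
Oct 15, 2203 → Nov 15, 2203: 31 days (October has 31).
Nov 15, 2203 → Dec 15, 2203: 30 days (November has 30).
Dec 15, 2203 → Jan 15, 2204: 31 days (December has 31).
Jan 15, 2204 → Feb 15, 2204: 31 days.
Total: 5357 days.

5357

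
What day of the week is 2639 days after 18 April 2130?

Tuesday

First find the weekday of Apr 18, 2130. Doomsday rule: the anchor day for the 2100s is Sunday. For year 30: 30÷12 = 2 r 6, and 6÷4 = 1, so 2+6+1 = 9.
Sunday + 9 ≡ Tuesday — that's 2130's doomsday.
In April the doomsday date is Apr 4.
Apr 18 is 14 days after Apr 4; 14 mod 7 = 0, so Tuesday + 0 = Tuesday.
2639 mod 7 = 0, so 2639 days after a Tuesday is Tuesday + 0 = Tuesday.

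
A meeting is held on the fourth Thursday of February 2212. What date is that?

February 1, 2212 is a Saturday.
The first Thursday is therefore February 6 (5 days later).
The fourth Thursday is 6 + 3×7 = February 27.

February 27, 2212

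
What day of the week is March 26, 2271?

Sunday

Doomsday rule: the anchor day for the 2200s is Friday. For year 71: 71÷12 = 5 r 11, and 11÷4 = 2, so 5+11+2 = 18.
Friday + 18 ≡ Tuesday — that's 2271's doomsday.
In March the doomsday date is Mar 14.
Mar 26 is 12 days after Mar 14; 12 mod 7 = 5, so Tuesday + 5 = Sunday.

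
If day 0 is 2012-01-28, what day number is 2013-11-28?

670

Jan 28, 2012 → Jan 28, 2013: 366 days (Feb 29, 2012 is in that span).
Jan 28, 2013 → Feb 28, 2013: 31 days (January has 31).
Feb 28, 2013 → Mar 28, 2013: 28 days (February has 28).
Mar 28, 2013 → Apr 28, 2013: 31 days (March has 31).
Apr 28, 2013 → May 28, 2013: 30 days (April has 30).
May 28, 2013 → Jun 28, 2013: 31 days (May has 31).
Jun 28, 2013 → Jul 28, 2013: 30 days (June has 30).
Jul 28, 2013 → Aug 28, 2013: 31 days (July has 31).
Aug 28, 2013 → Sep 28, 2013: 31 days (August has 31).
Sep 28, 2013 → Oct 28, 2013: 30 days (September has 30).
Oct 28, 2013 → Nov 28, 2013: 31 days.
Total: 670 days.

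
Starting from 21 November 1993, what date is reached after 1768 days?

September 24, 1998

+365 (one year) → Nov 21, 1994 (1403 left).
+365 (one year) → Nov 21, 1995 (1038 left).
+366 (one year; includes Feb 29, 1996) → Nov 21, 1996 (672 left).
+365 (one year) → Nov 21, 1997 (307 left).
Nov has 30 days: +10 → Dec 1, 1997 (297 left).
Dec has 31 days: +31 → Jan 1, 1998 (266 left).
Jan has 31 days: +31 → Feb 1, 1998 (235 left).
Feb has 28 days: +28 → Mar 1, 1998 (207 left).
Mar has 31 days: +31 → Apr 1, 1998 (176 left).
Apr has 30 days: +30 → May 1, 1998 (146 left).
May has 31 days: +31 → Jun 1, 1998 (115 left).
Jun has 30 days: +30 → Jul 1, 1998 (85 left).
Jul has 31 days: +31 → Aug 1, 1998 (54 left).
Aug has 31 days: +31 → Sep 1, 1998 (23 left).
+23 → Sep 24, 1998.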